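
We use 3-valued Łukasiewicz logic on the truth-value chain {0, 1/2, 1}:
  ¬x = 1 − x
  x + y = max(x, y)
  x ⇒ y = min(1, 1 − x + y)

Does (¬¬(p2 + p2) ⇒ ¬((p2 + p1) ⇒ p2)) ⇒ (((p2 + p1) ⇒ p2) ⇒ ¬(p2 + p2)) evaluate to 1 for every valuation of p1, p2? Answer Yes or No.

p1 = 0, p2 = 0 ↦ 1
p1 = 0, p2 = 1/2 ↦ 1
p1 = 0, p2 = 1 ↦ 1
p1 = 1/2, p2 = 0 ↦ 1
p1 = 1/2, p2 = 1/2 ↦ 1
p1 = 1/2, p2 = 1 ↦ 1
p1 = 1, p2 = 0 ↦ 1
p1 = 1, p2 = 1/2 ↦ 1
p1 = 1, p2 = 1 ↦ 1
Every assignment gives a value ≥ 1.

Yes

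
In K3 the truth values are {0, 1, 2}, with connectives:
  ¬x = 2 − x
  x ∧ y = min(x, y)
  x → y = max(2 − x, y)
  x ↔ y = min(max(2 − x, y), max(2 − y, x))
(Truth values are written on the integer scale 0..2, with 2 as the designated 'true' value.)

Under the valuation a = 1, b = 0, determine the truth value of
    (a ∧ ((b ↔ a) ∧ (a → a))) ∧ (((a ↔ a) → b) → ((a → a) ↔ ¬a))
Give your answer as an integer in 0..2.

1

b ↔ a = 0 ↔ 1 = 1
a → a = 1 → 1 = 1
(b ↔ a) ∧ (a → a) = 1 ∧ 1 = 1
a ∧ ((b ↔ a) ∧ (a → a)) = 1 ∧ 1 = 1
a ↔ a = 1 ↔ 1 = 1
(a ↔ a) → b = 1 → 0 = 1
a → a = 1 → 1 = 1
¬a = ¬1 = 1
(a → a) ↔ ¬a = 1 ↔ 1 = 1
((a ↔ a) → b) → ((a → a) ↔ ¬a) = 1 → 1 = 1
(a ∧ ((b ↔ a) ∧ (a → a))) ∧ (((a ↔ a) → b) → ((a → a) ↔ ¬a)) = 1 ∧ 1 = 1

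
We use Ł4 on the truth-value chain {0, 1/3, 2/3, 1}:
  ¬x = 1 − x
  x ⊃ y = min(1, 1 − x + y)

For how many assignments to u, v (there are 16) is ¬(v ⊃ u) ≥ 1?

1

u = 0, v = 0 ↦ 0  <
u = 0, v = 1/3 ↦ 1/3  <
u = 0, v = 2/3 ↦ 2/3  <
u = 0, v = 1 ↦ 1  ≥
u = 1/3, v = 0 ↦ 0  <
u = 1/3, v = 1/3 ↦ 0  <
u = 1/3, v = 2/3 ↦ 1/3  <
u = 1/3, v = 1 ↦ 2/3  <
u = 2/3, v = 0 ↦ 0  <
u = 2/3, v = 1/3 ↦ 0  <
u = 2/3, v = 2/3 ↦ 0  <
u = 2/3, v = 1 ↦ 1/3  <
u = 1, v = 0 ↦ 0  <
u = 1, v = 1/3 ↦ 0  <
u = 1, v = 2/3 ↦ 0  <
u = 1, v = 1 ↦ 0  <
So 1 of the 16 assignments meets the threshold.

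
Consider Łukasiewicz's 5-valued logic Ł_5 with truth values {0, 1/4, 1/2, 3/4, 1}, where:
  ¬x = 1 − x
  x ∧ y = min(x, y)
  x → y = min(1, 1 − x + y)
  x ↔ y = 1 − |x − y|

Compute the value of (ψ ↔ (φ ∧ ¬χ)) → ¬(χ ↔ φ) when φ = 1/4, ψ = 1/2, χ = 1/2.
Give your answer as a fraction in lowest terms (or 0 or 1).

¬χ = ¬1/2 = 1/2
φ ∧ ¬χ = 1/4 ∧ 1/2 = 1/4
ψ ↔ (φ ∧ ¬χ) = 1/2 ↔ 1/4 = 3/4
χ ↔ φ = 1/2 ↔ 1/4 = 3/4
¬(χ ↔ φ) = ¬3/4 = 1/4
(ψ ↔ (φ ∧ ¬χ)) → ¬(χ ↔ φ) = 3/4 → 1/4 = 1/2

1/2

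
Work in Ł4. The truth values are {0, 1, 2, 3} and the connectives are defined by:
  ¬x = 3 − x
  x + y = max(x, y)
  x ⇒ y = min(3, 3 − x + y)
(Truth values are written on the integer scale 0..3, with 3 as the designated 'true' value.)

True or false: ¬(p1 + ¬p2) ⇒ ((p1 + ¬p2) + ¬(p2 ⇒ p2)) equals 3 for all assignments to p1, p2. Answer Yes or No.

No

Counterexample: take p1 = 0, p2 = 2.
¬p2 = ¬2 = 1
p1 + ¬p2 = 0 + 1 = 1
¬(p1 + ¬p2) = ¬1 = 2
p2 ⇒ p2 = 2 ⇒ 2 = 3
¬(p2 ⇒ p2) = ¬3 = 0
(p1 + ¬p2) + ¬(p2 ⇒ p2) = 1 + 0 = 1
¬(p1 + ¬p2) ⇒ ((p1 + ¬p2) + ¬(p2 ⇒ p2)) = 2 ⇒ 1 = 2
This gives 2 ≠ 3.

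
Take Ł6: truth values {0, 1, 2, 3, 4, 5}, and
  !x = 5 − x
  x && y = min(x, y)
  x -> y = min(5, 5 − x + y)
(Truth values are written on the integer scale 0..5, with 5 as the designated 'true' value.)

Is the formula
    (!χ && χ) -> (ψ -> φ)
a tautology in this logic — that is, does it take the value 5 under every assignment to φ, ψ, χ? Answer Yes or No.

Counterexample: take φ = 0, ψ = 4, χ = 2.
!χ = !2 = 3
!χ && χ = 3 && 2 = 2
ψ -> φ = 4 -> 0 = 1
(!χ && χ) -> (ψ -> φ) = 2 -> 1 = 4
This gives 4 ≠ 5.

No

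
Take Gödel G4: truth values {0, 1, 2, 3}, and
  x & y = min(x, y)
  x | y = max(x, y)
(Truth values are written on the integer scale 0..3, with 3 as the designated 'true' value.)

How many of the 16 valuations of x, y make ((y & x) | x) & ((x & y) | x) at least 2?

x = 0, y = 0 ↦ 0  <
x = 0, y = 1 ↦ 0  <
x = 0, y = 2 ↦ 0  <
x = 0, y = 3 ↦ 0  <
x = 1, y = 0 ↦ 1  <
x = 1, y = 1 ↦ 1  <
x = 1, y = 2 ↦ 1  <
x = 1, y = 3 ↦ 1  <
x = 2, y = 0 ↦ 2  ≥
x = 2, y = 1 ↦ 2  ≥
x = 2, y = 2 ↦ 2  ≥
x = 2, y = 3 ↦ 2  ≥
x = 3, y = 0 ↦ 3  ≥
x = 3, y = 1 ↦ 3  ≥
x = 3, y = 2 ↦ 3  ≥
x = 3, y = 3 ↦ 3  ≥
So 8 of the 16 assignments meet the threshold.

8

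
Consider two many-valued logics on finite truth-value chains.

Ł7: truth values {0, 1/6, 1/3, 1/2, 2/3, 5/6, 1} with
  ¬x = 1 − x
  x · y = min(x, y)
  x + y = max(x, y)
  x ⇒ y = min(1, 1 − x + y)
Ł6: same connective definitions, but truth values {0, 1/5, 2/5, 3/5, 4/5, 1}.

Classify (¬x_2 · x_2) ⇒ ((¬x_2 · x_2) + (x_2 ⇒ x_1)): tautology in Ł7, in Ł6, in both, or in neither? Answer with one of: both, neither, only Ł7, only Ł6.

both

In Ł7: every assignment gives 1 — tautology.
In Ł6: every assignment gives 1 — tautology.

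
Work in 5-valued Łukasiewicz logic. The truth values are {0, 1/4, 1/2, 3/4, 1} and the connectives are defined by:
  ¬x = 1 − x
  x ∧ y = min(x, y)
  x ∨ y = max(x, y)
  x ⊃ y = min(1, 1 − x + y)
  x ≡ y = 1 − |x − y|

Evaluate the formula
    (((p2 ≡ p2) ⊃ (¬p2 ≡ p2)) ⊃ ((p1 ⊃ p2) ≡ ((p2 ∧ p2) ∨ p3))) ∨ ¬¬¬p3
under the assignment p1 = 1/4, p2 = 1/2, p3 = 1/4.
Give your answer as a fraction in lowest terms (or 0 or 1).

3/4

p2 ≡ p2 = 1/2 ≡ 1/2 = 1
¬p2 = ¬1/2 = 1/2
¬p2 ≡ p2 = 1/2 ≡ 1/2 = 1
(p2 ≡ p2) ⊃ (¬p2 ≡ p2) = 1 ⊃ 1 = 1
p1 ⊃ p2 = 1/4 ⊃ 1/2 = 1
p2 ∧ p2 = 1/2 ∧ 1/2 = 1/2
(p2 ∧ p2) ∨ p3 = 1/2 ∨ 1/4 = 1/2
(p1 ⊃ p2) ≡ ((p2 ∧ p2) ∨ p3) = 1 ≡ 1/2 = 1/2
((p2 ≡ p2) ⊃ (¬p2 ≡ p2)) ⊃ ((p1 ⊃ p2) ≡ ((p2 ∧ p2) ∨ p3)) = 1 ⊃ 1/2 = 1/2
¬p3 = ¬1/4 = 3/4
¬¬p3 = ¬3/4 = 1/4
¬¬¬p3 = ¬1/4 = 3/4
(((p2 ≡ p2) ⊃ (¬p2 ≡ p2)) ⊃ ((p1 ⊃ p2) ≡ ((p2 ∧ p2) ∨ p3))) ∨ ¬¬¬p3 = 1/2 ∨ 3/4 = 3/4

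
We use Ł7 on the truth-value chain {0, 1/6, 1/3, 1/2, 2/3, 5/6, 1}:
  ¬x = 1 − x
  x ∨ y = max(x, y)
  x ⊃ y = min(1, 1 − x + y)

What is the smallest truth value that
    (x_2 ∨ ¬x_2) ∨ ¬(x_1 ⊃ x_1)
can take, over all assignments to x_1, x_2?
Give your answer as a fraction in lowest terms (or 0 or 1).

Take x_1 = 0, x_2 = 1/2:
¬x_2 = ¬1/2 = 1/2
x_2 ∨ ¬x_2 = 1/2 ∨ 1/2 = 1/2
x_1 ⊃ x_1 = 0 ⊃ 0 = 1
¬(x_1 ⊃ x_1) = ¬1 = 0
(x_2 ∨ ¬x_2) ∨ ¬(x_1 ⊃ x_1) = 1/2 ∨ 0 = 1/2
No assignment yields a value below 1/2, so this is the minimum.

1/2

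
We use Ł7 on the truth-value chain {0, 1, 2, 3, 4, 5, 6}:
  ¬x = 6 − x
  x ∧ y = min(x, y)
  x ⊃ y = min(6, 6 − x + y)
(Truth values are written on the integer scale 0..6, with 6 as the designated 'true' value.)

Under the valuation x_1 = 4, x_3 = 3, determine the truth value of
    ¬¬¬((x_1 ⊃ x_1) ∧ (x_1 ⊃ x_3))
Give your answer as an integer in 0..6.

1

x_1 ⊃ x_1 = 4 ⊃ 4 = 6
x_1 ⊃ x_3 = 4 ⊃ 3 = 5
(x_1 ⊃ x_1) ∧ (x_1 ⊃ x_3) = 6 ∧ 5 = 5
¬((x_1 ⊃ x_1) ∧ (x_1 ⊃ x_3)) = ¬5 = 1
¬¬((x_1 ⊃ x_1) ∧ (x_1 ⊃ x_3)) = ¬1 = 5
¬¬¬((x_1 ⊃ x_1) ∧ (x_1 ⊃ x_3)) = ¬5 = 1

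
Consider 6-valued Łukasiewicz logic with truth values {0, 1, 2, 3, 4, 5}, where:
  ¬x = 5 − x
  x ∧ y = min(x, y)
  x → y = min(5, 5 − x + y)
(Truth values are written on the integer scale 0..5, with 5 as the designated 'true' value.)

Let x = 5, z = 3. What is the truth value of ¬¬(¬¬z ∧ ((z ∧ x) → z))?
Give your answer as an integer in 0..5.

¬z = ¬3 = 2
¬¬z = ¬2 = 3
z ∧ x = 3 ∧ 5 = 3
(z ∧ x) → z = 3 → 3 = 5
¬¬z ∧ ((z ∧ x) → z) = 3 ∧ 5 = 3
¬(¬¬z ∧ ((z ∧ x) → z)) = ¬3 = 2
¬¬(¬¬z ∧ ((z ∧ x) → z)) = ¬2 = 3

3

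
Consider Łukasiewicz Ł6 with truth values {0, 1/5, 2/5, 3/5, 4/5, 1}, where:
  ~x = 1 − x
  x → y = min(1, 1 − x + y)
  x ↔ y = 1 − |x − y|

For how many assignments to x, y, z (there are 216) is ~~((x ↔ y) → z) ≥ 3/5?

value 1: 106 assignments (counts)
value 4/5: 34 assignments (counts)
value 3/5: 30 assignments (counts)
value 2/5: 24 assignments
value 1/5: 16 assignments
value 0: 6 assignments
So 170 of the 216 assignments meet the threshold.

170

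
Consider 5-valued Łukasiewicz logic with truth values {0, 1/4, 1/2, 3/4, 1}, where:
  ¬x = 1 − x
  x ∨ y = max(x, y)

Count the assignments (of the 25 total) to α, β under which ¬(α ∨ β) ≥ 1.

value 1: 1 assignment (counts)
value 3/4: 3 assignments
value 1/2: 5 assignments
value 1/4: 7 assignments
value 0: 9 assignments
So 1 of the 25 assignments meets the threshold.

1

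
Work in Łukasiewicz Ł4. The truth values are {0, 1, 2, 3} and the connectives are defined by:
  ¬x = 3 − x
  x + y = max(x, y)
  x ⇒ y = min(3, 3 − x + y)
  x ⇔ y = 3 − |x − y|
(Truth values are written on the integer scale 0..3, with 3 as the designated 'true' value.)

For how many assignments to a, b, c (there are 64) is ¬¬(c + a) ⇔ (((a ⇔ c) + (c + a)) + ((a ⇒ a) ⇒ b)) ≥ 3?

value 3: 40 assignments (counts)
value 2: 14 assignments
value 1: 6 assignments
value 0: 4 assignments
So 40 of the 64 assignments meet the threshold.

40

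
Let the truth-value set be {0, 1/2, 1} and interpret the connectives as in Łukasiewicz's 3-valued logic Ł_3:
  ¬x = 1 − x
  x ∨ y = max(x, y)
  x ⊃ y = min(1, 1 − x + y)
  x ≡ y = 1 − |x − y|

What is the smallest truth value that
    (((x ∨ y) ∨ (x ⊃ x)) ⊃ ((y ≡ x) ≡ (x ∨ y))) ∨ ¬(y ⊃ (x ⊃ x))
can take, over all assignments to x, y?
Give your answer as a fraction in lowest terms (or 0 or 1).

0

Take x = 0, y = 0:
x ∨ y = 0 ∨ 0 = 0
x ⊃ x = 0 ⊃ 0 = 1
(x ∨ y) ∨ (x ⊃ x) = 0 ∨ 1 = 1
y ≡ x = 0 ≡ 0 = 1
x ∨ y = 0 ∨ 0 = 0
(y ≡ x) ≡ (x ∨ y) = 1 ≡ 0 = 0
((x ∨ y) ∨ (x ⊃ x)) ⊃ ((y ≡ x) ≡ (x ∨ y)) = 1 ⊃ 0 = 0
x ⊃ x = 0 ⊃ 0 = 1
y ⊃ (x ⊃ x) = 0 ⊃ 1 = 1
¬(y ⊃ (x ⊃ x)) = ¬1 = 0
(((x ∨ y) ∨ (x ⊃ x)) ⊃ ((y ≡ x) ≡ (x ∨ y))) ∨ ¬(y ⊃ (x ⊃ x)) = 0 ∨ 0 = 0
No assignment yields a value below 0, so this is the minimum.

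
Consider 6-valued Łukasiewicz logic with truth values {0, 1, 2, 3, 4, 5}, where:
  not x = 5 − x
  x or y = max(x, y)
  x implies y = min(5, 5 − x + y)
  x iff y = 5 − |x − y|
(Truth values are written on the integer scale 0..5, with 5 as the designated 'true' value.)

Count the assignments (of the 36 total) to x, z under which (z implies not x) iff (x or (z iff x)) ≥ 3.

26

value 5: 5 assignments (counts)
value 4: 15 assignments (counts)
value 3: 6 assignments (counts)
value 2: 6 assignments
value 1: 2 assignments
value 0: 2 assignments
So 26 of the 36 assignments meet the threshold.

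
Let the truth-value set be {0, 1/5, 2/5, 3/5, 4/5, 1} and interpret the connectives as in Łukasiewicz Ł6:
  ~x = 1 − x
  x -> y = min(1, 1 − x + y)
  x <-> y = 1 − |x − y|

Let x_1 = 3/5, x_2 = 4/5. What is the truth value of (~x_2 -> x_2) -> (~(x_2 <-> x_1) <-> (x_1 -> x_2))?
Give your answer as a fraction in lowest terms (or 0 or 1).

~x_2 = ~4/5 = 1/5
~x_2 -> x_2 = 1/5 -> 4/5 = 1
x_2 <-> x_1 = 4/5 <-> 3/5 = 4/5
~(x_2 <-> x_1) = ~4/5 = 1/5
x_1 -> x_2 = 3/5 -> 4/5 = 1
~(x_2 <-> x_1) <-> (x_1 -> x_2) = 1/5 <-> 1 = 1/5
(~x_2 -> x_2) -> (~(x_2 <-> x_1) <-> (x_1 -> x_2)) = 1 -> 1/5 = 1/5

1/5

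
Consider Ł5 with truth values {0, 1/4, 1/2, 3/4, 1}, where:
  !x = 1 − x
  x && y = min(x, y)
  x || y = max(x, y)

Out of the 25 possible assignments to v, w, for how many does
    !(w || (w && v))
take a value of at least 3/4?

10

value 1: 5 assignments (counts)
value 3/4: 5 assignments (counts)
value 1/2: 5 assignments
value 1/4: 5 assignments
value 0: 5 assignments
So 10 of the 25 assignments meet the threshold.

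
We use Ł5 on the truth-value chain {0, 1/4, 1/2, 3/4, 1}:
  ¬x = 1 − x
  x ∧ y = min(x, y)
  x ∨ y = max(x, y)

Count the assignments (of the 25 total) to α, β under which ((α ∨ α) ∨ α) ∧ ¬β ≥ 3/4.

4

value 1: 1 assignment (counts)
value 3/4: 3 assignments (counts)
value 1/2: 5 assignments
value 1/4: 7 assignments
value 0: 9 assignments
So 4 of the 25 assignments meet the threshold.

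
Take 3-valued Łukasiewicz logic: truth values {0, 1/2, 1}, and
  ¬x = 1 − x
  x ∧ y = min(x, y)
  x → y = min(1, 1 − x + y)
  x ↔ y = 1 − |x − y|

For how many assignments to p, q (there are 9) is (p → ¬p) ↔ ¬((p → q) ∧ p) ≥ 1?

p = 0, q = 0 ↦ 1  ≥
p = 0, q = 1/2 ↦ 1  ≥
p = 0, q = 1 ↦ 1  ≥
p = 1/2, q = 0 ↦ 1/2  <
p = 1/2, q = 1/2 ↦ 1/2  <
p = 1/2, q = 1 ↦ 1/2  <
p = 1, q = 0 ↦ 0  <
p = 1, q = 1/2 ↦ 1/2  <
p = 1, q = 1 ↦ 1  ≥
So 4 of the 9 assignments meet the threshold.

4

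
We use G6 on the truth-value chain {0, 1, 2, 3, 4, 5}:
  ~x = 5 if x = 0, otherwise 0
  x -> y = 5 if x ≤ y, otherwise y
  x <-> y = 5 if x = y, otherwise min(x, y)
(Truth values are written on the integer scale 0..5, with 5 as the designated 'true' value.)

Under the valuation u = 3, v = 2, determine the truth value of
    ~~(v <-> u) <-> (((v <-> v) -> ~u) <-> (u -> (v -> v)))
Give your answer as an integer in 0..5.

v <-> u = 2 <-> 3 = 2
~(v <-> u) = ~2 = 0
~~(v <-> u) = ~0 = 5
v <-> v = 2 <-> 2 = 5
~u = ~3 = 0
(v <-> v) -> ~u = 5 -> 0 = 0
v -> v = 2 -> 2 = 5
u -> (v -> v) = 3 -> 5 = 5
((v <-> v) -> ~u) <-> (u -> (v -> v)) = 0 <-> 5 = 0
~~(v <-> u) <-> (((v <-> v) -> ~u) <-> (u -> (v -> v))) = 5 <-> 0 = 0

0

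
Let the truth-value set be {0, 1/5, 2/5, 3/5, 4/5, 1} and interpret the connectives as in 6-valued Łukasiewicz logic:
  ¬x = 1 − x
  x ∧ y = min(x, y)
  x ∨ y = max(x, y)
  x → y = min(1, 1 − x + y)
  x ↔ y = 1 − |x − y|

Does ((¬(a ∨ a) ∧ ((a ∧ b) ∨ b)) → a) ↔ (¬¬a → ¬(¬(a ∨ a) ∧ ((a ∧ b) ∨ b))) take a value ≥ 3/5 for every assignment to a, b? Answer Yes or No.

No

Counterexample: take a = 0, b = 3/5.
a ∨ a = 0 ∨ 0 = 0
¬(a ∨ a) = ¬0 = 1
a ∧ b = 0 ∧ 3/5 = 0
(a ∧ b) ∨ b = 0 ∨ 3/5 = 3/5
¬(a ∨ a) ∧ ((a ∧ b) ∨ b) = 1 ∧ 3/5 = 3/5
(¬(a ∨ a) ∧ ((a ∧ b) ∨ b)) → a = 3/5 → 0 = 2/5
¬a = ¬0 = 1
¬¬a = ¬1 = 0
a ∨ a = 0 ∨ 0 = 0
¬(a ∨ a) = ¬0 = 1
a ∧ b = 0 ∧ 3/5 = 0
(a ∧ b) ∨ b = 0 ∨ 3/5 = 3/5
¬(a ∨ a) ∧ ((a ∧ b) ∨ b) = 1 ∧ 3/5 = 3/5
¬(¬(a ∨ a) ∧ ((a ∧ b) ∨ b)) = ¬3/5 = 2/5
¬¬a → ¬(¬(a ∨ a) ∧ ((a ∧ b) ∨ b)) = 0 → 2/5 = 1
((¬(a ∨ a) ∧ ((a ∧ b) ∨ b)) → a) ↔ (¬¬a → ¬(¬(a ∨ a) ∧ ((a ∧ b) ∨ b))) = 2/5 ↔ 1 = 2/5
This gives 2/5, which is below 3/5.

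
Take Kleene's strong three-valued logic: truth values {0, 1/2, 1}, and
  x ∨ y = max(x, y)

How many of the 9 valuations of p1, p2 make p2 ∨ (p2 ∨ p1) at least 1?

5

p1 = 0, p2 = 0 ↦ 0  <
p1 = 0, p2 = 1/2 ↦ 1/2  <
p1 = 0, p2 = 1 ↦ 1  ≥
p1 = 1/2, p2 = 0 ↦ 1/2  <
p1 = 1/2, p2 = 1/2 ↦ 1/2  <
p1 = 1/2, p2 = 1 ↦ 1  ≥
p1 = 1, p2 = 0 ↦ 1  ≥
p1 = 1, p2 = 1/2 ↦ 1  ≥
p1 = 1, p2 = 1 ↦ 1  ≥
So 5 of the 9 assignments meet the threshold.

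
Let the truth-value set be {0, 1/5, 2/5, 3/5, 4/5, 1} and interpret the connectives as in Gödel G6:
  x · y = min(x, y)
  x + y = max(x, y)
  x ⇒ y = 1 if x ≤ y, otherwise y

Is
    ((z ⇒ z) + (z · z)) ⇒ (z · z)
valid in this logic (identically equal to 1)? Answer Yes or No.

Counterexample: take z = 0.
z ⇒ z = 0 ⇒ 0 = 1
z · z = 0 · 0 = 0
(z ⇒ z) + (z · z) = 1 + 0 = 1
z · z = 0 · 0 = 0
((z ⇒ z) + (z · z)) ⇒ (z · z) = 1 ⇒ 0 = 0
This gives 0 ≠ 1.

No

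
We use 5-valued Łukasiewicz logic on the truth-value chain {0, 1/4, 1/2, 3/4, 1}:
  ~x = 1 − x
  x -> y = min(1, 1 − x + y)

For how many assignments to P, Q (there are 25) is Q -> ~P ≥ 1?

15

value 1: 15 assignments (counts)
value 3/4: 4 assignments
value 1/2: 3 assignments
value 1/4: 2 assignments
value 0: 1 assignment
So 15 of the 25 assignments meet the threshold.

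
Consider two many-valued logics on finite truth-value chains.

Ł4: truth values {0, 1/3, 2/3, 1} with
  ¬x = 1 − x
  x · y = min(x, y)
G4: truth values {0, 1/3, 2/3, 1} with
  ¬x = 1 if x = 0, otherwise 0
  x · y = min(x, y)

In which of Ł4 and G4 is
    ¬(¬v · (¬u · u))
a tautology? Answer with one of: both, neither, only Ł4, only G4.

only G4

In Ł4: at u = 1/3, v = 0 the value is 2/3 — not a tautology.
In G4: every assignment gives 1 — tautology.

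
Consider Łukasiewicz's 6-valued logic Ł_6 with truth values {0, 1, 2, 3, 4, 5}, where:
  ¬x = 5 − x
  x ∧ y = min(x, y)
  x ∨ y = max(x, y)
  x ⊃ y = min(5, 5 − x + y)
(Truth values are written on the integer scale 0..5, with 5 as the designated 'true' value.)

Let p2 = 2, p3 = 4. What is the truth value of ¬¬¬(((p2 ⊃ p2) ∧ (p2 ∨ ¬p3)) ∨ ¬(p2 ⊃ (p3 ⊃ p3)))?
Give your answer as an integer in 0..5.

3

p2 ⊃ p2 = 2 ⊃ 2 = 5
¬p3 = ¬4 = 1
p2 ∨ ¬p3 = 2 ∨ 1 = 2
(p2 ⊃ p2) ∧ (p2 ∨ ¬p3) = 5 ∧ 2 = 2
p3 ⊃ p3 = 4 ⊃ 4 = 5
p2 ⊃ (p3 ⊃ p3) = 2 ⊃ 5 = 5
¬(p2 ⊃ (p3 ⊃ p3)) = ¬5 = 0
((p2 ⊃ p2) ∧ (p2 ∨ ¬p3)) ∨ ¬(p2 ⊃ (p3 ⊃ p3)) = 2 ∨ 0 = 2
¬(((p2 ⊃ p2) ∧ (p2 ∨ ¬p3)) ∨ ¬(p2 ⊃ (p3 ⊃ p3))) = ¬2 = 3
¬¬(((p2 ⊃ p2) ∧ (p2 ∨ ¬p3)) ∨ ¬(p2 ⊃ (p3 ⊃ p3))) = ¬3 = 2
¬¬¬(((p2 ⊃ p2) ∧ (p2 ∨ ¬p3)) ∨ ¬(p2 ⊃ (p3 ⊃ p3))) = ¬2 = 3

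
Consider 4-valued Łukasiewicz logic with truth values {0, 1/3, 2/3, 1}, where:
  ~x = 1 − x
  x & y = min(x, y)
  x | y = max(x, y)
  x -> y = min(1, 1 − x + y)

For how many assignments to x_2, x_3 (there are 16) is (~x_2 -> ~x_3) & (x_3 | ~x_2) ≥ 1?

2

x_2 = 0, x_3 = 0 ↦ 1  ≥
x_2 = 0, x_3 = 1/3 ↦ 2/3  <
x_2 = 0, x_3 = 2/3 ↦ 1/3  <
x_2 = 0, x_3 = 1 ↦ 0  <
x_2 = 1/3, x_3 = 0 ↦ 2/3  <
x_2 = 1/3, x_3 = 1/3 ↦ 2/3  <
x_2 = 1/3, x_3 = 2/3 ↦ 2/3  <
x_2 = 1/3, x_3 = 1 ↦ 1/3  <
x_2 = 2/3, x_3 = 0 ↦ 1/3  <
x_2 = 2/3, x_3 = 1/3 ↦ 1/3  <
x_2 = 2/3, x_3 = 2/3 ↦ 2/3  <
x_2 = 2/3, x_3 = 1 ↦ 2/3  <
x_2 = 1, x_3 = 0 ↦ 0  <
x_2 = 1, x_3 = 1/3 ↦ 1/3  <
x_2 = 1, x_3 = 2/3 ↦ 2/3  <
x_2 = 1, x_3 = 1 ↦ 1  ≥
So 2 of the 16 assignments meet the threshold.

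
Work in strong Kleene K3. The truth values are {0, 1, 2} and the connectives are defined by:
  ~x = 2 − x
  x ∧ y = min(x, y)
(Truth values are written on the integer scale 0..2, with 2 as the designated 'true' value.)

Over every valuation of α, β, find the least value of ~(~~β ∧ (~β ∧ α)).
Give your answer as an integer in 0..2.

1

Take α = 1, β = 1:
~β = ~1 = 1
~~β = ~1 = 1
~β = ~1 = 1
~β ∧ α = 1 ∧ 1 = 1
~~β ∧ (~β ∧ α) = 1 ∧ 1 = 1
~(~~β ∧ (~β ∧ α)) = ~1 = 1
No assignment yields a value below 1, so this is the minimum.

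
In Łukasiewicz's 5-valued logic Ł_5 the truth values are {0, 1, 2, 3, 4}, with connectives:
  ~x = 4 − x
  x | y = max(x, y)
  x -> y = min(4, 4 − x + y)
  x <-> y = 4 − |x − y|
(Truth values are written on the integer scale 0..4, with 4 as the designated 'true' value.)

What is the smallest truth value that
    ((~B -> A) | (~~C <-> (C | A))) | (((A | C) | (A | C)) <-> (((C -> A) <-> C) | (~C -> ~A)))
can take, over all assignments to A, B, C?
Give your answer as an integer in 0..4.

Take A = 1, B = 0, C = 0:
~B = ~0 = 4
~B -> A = 4 -> 1 = 1
~C = ~0 = 4
~~C = ~4 = 0
C | A = 0 | 1 = 1
~~C <-> (C | A) = 0 <-> 1 = 3
(~B -> A) | (~~C <-> (C | A)) = 1 | 3 = 3
A | C = 1 | 0 = 1
A | C = 1 | 0 = 1
(A | C) | (A | C) = 1 | 1 = 1
C -> A = 0 -> 1 = 4
(C -> A) <-> C = 4 <-> 0 = 0
~C = ~0 = 4
~A = ~1 = 3
~C -> ~A = 4 -> 3 = 3
((C -> A) <-> C) | (~C -> ~A) = 0 | 3 = 3
((A | C) | (A | C)) <-> (((C -> A) <-> C) | (~C -> ~A)) = 1 <-> 3 = 2
((~B -> A) | (~~C <-> (C | A))) | (((A | C) | (A | C)) <-> (((C -> A) <-> C) | (~C -> ~A))) = 3 | 2 = 3
No assignment yields a value below 3, so this is the minimum.

3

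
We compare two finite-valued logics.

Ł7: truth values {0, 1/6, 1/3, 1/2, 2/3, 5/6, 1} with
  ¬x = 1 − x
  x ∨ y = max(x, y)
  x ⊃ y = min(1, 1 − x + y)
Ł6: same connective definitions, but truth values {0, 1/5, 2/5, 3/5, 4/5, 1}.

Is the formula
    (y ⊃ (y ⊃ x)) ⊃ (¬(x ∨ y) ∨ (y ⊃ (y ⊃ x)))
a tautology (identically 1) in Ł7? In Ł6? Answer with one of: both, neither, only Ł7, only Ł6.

In Ł7: every assignment gives 1 — tautology.
In Ł6: every assignment gives 1 — tautology.

both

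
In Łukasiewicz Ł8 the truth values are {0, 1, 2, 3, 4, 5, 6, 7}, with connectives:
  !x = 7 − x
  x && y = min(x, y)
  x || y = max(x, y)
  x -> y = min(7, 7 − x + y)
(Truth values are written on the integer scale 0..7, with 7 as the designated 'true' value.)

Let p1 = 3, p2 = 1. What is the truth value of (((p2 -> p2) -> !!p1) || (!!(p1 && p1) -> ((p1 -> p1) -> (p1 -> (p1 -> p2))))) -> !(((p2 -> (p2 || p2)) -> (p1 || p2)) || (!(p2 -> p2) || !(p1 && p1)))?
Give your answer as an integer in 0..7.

3

p2 -> p2 = 1 -> 1 = 7
!p1 = !3 = 4
!!p1 = !4 = 3
(p2 -> p2) -> !!p1 = 7 -> 3 = 3
p1 && p1 = 3 && 3 = 3
!(p1 && p1) = !3 = 4
!!(p1 && p1) = !4 = 3
p1 -> p1 = 3 -> 3 = 7
p1 -> p2 = 3 -> 1 = 5
p1 -> (p1 -> p2) = 3 -> 5 = 7
(p1 -> p1) -> (p1 -> (p1 -> p2)) = 7 -> 7 = 7
!!(p1 && p1) -> ((p1 -> p1) -> (p1 -> (p1 -> p2))) = 3 -> 7 = 7
((p2 -> p2) -> !!p1) || (!!(p1 && p1) -> ((p1 -> p1) -> (p1 -> (p1 -> p2)))) = 3 || 7 = 7
p2 || p2 = 1 || 1 = 1
p2 -> (p2 || p2) = 1 -> 1 = 7
p1 || p2 = 3 || 1 = 3
(p2 -> (p2 || p2)) -> (p1 || p2) = 7 -> 3 = 3
p2 -> p2 = 1 -> 1 = 7
!(p2 -> p2) = !7 = 0
p1 && p1 = 3 && 3 = 3
!(p1 && p1) = !3 = 4
!(p2 -> p2) || !(p1 && p1) = 0 || 4 = 4
((p2 -> (p2 || p2)) -> (p1 || p2)) || (!(p2 -> p2) || !(p1 && p1)) = 3 || 4 = 4
!(((p2 -> (p2 || p2)) -> (p1 || p2)) || (!(p2 -> p2) || !(p1 && p1))) = !4 = 3
(((p2 -> p2) -> !!p1) || (!!(p1 && p1) -> ((p1 -> p1) -> (p1 -> (p1 -> p2))))) -> !(((p2 -> (p2 || p2)) -> (p1 || p2)) || (!(p2 -> p2) || !(p1 && p1))) = 7 -> 3 = 3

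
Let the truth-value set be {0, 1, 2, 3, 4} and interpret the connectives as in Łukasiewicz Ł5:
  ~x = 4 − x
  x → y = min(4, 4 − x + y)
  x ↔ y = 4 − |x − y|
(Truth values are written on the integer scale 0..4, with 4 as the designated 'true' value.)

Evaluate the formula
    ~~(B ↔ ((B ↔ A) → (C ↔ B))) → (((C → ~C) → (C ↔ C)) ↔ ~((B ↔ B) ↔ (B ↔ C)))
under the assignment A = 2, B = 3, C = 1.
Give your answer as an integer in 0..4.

B ↔ A = 3 ↔ 2 = 3
C ↔ B = 1 ↔ 3 = 2
(B ↔ A) → (C ↔ B) = 3 → 2 = 3
B ↔ ((B ↔ A) → (C ↔ B)) = 3 ↔ 3 = 4
~(B ↔ ((B ↔ A) → (C ↔ B))) = ~4 = 0
~~(B ↔ ((B ↔ A) → (C ↔ B))) = ~0 = 4
~C = ~1 = 3
C → ~C = 1 → 3 = 4
C ↔ C = 1 ↔ 1 = 4
(C → ~C) → (C ↔ C) = 4 → 4 = 4
B ↔ B = 3 ↔ 3 = 4
B ↔ C = 3 ↔ 1 = 2
(B ↔ B) ↔ (B ↔ C) = 4 ↔ 2 = 2
~((B ↔ B) ↔ (B ↔ C)) = ~2 = 2
((C → ~C) → (C ↔ C)) ↔ ~((B ↔ B) ↔ (B ↔ C)) = 4 ↔ 2 = 2
~~(B ↔ ((B ↔ A) → (C ↔ B))) → (((C → ~C) → (C ↔ C)) ↔ ~((B ↔ B) ↔ (B ↔ C))) = 4 → 2 = 2

2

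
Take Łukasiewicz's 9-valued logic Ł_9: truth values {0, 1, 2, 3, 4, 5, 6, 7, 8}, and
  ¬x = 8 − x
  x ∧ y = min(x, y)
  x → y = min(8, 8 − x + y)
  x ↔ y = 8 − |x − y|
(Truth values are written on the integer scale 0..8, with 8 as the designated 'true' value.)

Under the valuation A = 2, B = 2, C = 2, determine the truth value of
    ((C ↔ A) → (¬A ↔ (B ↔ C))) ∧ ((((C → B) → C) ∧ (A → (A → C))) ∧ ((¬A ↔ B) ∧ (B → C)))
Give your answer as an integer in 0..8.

2

C ↔ A = 2 ↔ 2 = 8
¬A = ¬2 = 6
B ↔ C = 2 ↔ 2 = 8
¬A ↔ (B ↔ C) = 6 ↔ 8 = 6
(C ↔ A) → (¬A ↔ (B ↔ C)) = 8 → 6 = 6
C → B = 2 → 2 = 8
(C → B) → C = 8 → 2 = 2
A → C = 2 → 2 = 8
A → (A → C) = 2 → 8 = 8
((C → B) → C) ∧ (A → (A → C)) = 2 ∧ 8 = 2
¬A = ¬2 = 6
¬A ↔ B = 6 ↔ 2 = 4
B → C = 2 → 2 = 8
(¬A ↔ B) ∧ (B → C) = 4 ∧ 8 = 4
(((C → B) → C) ∧ (A → (A → C))) ∧ ((¬A ↔ B) ∧ (B → C)) = 2 ∧ 4 = 2
((C ↔ A) → (¬A ↔ (B ↔ C))) ∧ ((((C → B) → C) ∧ (A → (A → C))) ∧ ((¬A ↔ B) ∧ (B → C))) = 6 ∧ 2 = 2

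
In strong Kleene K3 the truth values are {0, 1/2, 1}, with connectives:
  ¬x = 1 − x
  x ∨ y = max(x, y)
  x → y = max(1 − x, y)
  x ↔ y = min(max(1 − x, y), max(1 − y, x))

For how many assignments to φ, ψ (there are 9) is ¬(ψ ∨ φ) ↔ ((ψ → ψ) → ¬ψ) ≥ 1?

φ = 0, ψ = 0 ↦ 1  ≥
φ = 0, ψ = 1/2 ↦ 1/2  <
φ = 0, ψ = 1 ↦ 1  ≥
φ = 1/2, ψ = 0 ↦ 1/2  <
φ = 1/2, ψ = 1/2 ↦ 1/2  <
φ = 1/2, ψ = 1 ↦ 1  ≥
φ = 1, ψ = 0 ↦ 0  <
φ = 1, ψ = 1/2 ↦ 1/2  <
φ = 1, ψ = 1 ↦ 1  ≥
So 4 of the 9 assignments meet the threshold.

4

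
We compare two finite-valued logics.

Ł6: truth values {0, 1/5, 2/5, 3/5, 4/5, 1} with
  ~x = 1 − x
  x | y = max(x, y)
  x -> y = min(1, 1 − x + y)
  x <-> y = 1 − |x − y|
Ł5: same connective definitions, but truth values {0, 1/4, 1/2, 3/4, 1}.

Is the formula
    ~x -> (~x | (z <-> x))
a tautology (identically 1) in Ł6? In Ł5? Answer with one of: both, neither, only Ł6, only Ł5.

In Ł6: every assignment gives 1 — tautology.
In Ł5: every assignment gives 1 — tautology.

both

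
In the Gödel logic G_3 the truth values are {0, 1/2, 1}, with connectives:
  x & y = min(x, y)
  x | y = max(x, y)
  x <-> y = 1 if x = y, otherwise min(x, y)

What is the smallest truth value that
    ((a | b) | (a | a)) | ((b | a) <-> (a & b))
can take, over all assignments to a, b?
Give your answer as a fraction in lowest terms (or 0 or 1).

1/2

Take a = 0, b = 1/2:
a | b = 0 | 1/2 = 1/2
a | a = 0 | 0 = 0
(a | b) | (a | a) = 1/2 | 0 = 1/2
b | a = 1/2 | 0 = 1/2
a & b = 0 & 1/2 = 0
(b | a) <-> (a & b) = 1/2 <-> 0 = 0
((a | b) | (a | a)) | ((b | a) <-> (a & b)) = 1/2 | 0 = 1/2
No assignment yields a value below 1/2, so this is the minimum.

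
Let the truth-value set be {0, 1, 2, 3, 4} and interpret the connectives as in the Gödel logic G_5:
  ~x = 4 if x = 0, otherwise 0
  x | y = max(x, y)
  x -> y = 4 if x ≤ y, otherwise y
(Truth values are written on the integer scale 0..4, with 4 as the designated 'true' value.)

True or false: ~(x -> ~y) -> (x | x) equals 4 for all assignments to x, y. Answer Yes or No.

No

Counterexample: take x = 1, y = 1.
~y = ~1 = 0
x -> ~y = 1 -> 0 = 0
~(x -> ~y) = ~0 = 4
x | x = 1 | 1 = 1
~(x -> ~y) -> (x | x) = 4 -> 1 = 1
This gives 1 ≠ 4.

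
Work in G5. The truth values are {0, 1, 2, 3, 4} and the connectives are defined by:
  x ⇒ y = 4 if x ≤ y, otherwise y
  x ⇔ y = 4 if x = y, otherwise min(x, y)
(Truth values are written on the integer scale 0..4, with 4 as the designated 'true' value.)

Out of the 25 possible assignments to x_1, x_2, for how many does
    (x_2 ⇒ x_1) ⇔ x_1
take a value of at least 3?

value 4: 15 assignments (counts)
value 3: 4 assignments (counts)
value 2: 3 assignments
value 1: 2 assignments
value 0: 1 assignment
So 19 of the 25 assignments meet the threshold.

19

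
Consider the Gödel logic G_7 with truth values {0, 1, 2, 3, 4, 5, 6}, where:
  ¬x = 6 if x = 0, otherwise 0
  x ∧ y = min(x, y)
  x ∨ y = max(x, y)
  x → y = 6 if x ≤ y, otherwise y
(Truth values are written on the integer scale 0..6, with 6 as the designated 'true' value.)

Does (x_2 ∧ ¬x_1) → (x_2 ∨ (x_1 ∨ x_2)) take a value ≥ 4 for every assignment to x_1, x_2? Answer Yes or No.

Yes

At x_1 = 6, x_2 = 1, for instance:
¬x_1 = ¬6 = 0
x_2 ∧ ¬x_1 = 1 ∧ 0 = 0
x_1 ∨ x_2 = 6 ∨ 1 = 6
x_2 ∨ (x_1 ∨ x_2) = 1 ∨ 6 = 6
(x_2 ∧ ¬x_1) → (x_2 ∨ (x_1 ∨ x_2)) = 0 → 6 = 6
and checking the remaining 48 assignments likewise gives ≥ 4 in every case.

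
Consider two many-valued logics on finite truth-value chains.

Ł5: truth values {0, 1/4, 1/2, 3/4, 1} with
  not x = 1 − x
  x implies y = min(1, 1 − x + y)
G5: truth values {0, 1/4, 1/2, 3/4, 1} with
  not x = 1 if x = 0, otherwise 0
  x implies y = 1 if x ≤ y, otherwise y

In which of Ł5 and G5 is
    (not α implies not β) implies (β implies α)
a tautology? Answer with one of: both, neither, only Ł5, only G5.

In Ł5: every assignment gives 1 — tautology.
In G5: at α = 1/4, β = 1/2 the value is 1/4 — not a tautology.

only Ł5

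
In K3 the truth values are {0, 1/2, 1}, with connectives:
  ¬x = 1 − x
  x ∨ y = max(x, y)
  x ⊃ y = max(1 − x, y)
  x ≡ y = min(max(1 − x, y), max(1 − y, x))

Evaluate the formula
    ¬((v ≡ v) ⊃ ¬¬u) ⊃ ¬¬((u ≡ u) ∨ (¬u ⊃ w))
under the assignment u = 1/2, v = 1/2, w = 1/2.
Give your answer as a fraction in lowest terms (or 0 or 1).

1/2

v ≡ v = 1/2 ≡ 1/2 = 1/2
¬u = ¬1/2 = 1/2
¬¬u = ¬1/2 = 1/2
(v ≡ v) ⊃ ¬¬u = 1/2 ⊃ 1/2 = 1/2
¬((v ≡ v) ⊃ ¬¬u) = ¬1/2 = 1/2
u ≡ u = 1/2 ≡ 1/2 = 1/2
¬u = ¬1/2 = 1/2
¬u ⊃ w = 1/2 ⊃ 1/2 = 1/2
(u ≡ u) ∨ (¬u ⊃ w) = 1/2 ∨ 1/2 = 1/2
¬((u ≡ u) ∨ (¬u ⊃ w)) = ¬1/2 = 1/2
¬¬((u ≡ u) ∨ (¬u ⊃ w)) = ¬1/2 = 1/2
¬((v ≡ v) ⊃ ¬¬u) ⊃ ¬¬((u ≡ u) ∨ (¬u ⊃ w)) = 1/2 ⊃ 1/2 = 1/2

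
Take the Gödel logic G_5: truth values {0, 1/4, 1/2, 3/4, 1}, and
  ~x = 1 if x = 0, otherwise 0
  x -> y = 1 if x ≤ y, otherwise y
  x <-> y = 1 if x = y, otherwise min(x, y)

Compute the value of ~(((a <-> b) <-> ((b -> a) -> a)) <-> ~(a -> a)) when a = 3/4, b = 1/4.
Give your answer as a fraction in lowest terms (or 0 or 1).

a <-> b = 3/4 <-> 1/4 = 1/4
b -> a = 1/4 -> 3/4 = 1
(b -> a) -> a = 1 -> 3/4 = 3/4
(a <-> b) <-> ((b -> a) -> a) = 1/4 <-> 3/4 = 1/4
a -> a = 3/4 -> 3/4 = 1
~(a -> a) = ~1 = 0
((a <-> b) <-> ((b -> a) -> a)) <-> ~(a -> a) = 1/4 <-> 0 = 0
~(((a <-> b) <-> ((b -> a) -> a)) <-> ~(a -> a)) = ~0 = 1

1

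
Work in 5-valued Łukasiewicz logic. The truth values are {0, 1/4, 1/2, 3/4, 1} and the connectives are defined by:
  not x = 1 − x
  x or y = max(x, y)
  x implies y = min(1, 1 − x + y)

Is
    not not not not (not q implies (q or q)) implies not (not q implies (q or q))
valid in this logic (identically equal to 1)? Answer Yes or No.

No

Counterexample: take q = 1/2.
not q = not 1/2 = 1/2
q or q = 1/2 or 1/2 = 1/2
not q implies (q or q) = 1/2 implies 1/2 = 1
not (not q implies (q or q)) = not 1 = 0
not not (not q implies (q or q)) = not 0 = 1
not not not (not q implies (q or q)) = not 1 = 0
not not not not (not q implies (q or q)) = not 0 = 1
not not not not (not q implies (q or q)) implies not (not q implies (q or q)) = 1 implies 0 = 0
This gives 0 ≠ 1.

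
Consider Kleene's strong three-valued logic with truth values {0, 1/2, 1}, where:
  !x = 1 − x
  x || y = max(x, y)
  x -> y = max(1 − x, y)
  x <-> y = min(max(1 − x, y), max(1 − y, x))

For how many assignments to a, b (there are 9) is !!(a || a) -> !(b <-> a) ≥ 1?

4

a = 0, b = 0 ↦ 1  ≥
a = 0, b = 1/2 ↦ 1  ≥
a = 0, b = 1 ↦ 1  ≥
a = 1/2, b = 0 ↦ 1/2  <
a = 1/2, b = 1/2 ↦ 1/2  <
a = 1/2, b = 1 ↦ 1/2  <
a = 1, b = 0 ↦ 1  ≥
a = 1, b = 1/2 ↦ 1/2  <
a = 1, b = 1 ↦ 0  <
So 4 of the 9 assignments meet the threshold.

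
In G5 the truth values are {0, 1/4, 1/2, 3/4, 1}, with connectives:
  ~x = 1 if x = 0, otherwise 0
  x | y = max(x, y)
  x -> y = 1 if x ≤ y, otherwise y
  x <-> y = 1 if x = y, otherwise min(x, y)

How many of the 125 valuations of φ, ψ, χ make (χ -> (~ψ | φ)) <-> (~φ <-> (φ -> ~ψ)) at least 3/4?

69

value 1: 65 assignments (counts)
value 3/4: 4 assignments (counts)
value 1/2: 8 assignments
value 1/4: 12 assignments
value 0: 36 assignments
So 69 of the 125 assignments meet the threshold.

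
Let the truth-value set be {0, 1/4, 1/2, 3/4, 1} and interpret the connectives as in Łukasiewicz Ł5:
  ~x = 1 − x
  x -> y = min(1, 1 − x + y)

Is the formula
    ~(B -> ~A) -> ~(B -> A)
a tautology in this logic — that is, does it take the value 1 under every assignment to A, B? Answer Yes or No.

Counterexample: take A = 3/4, B = 1/2.
~A = ~3/4 = 1/4
B -> ~A = 1/2 -> 1/4 = 3/4
~(B -> ~A) = ~3/4 = 1/4
B -> A = 1/2 -> 3/4 = 1
~(B -> A) = ~1 = 0
~(B -> ~A) -> ~(B -> A) = 1/4 -> 0 = 3/4
This gives 3/4 ≠ 1.

No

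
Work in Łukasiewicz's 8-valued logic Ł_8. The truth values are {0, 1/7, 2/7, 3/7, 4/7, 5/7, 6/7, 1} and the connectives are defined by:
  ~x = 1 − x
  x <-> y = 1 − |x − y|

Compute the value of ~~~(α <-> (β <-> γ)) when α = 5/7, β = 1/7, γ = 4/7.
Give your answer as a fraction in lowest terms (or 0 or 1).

β <-> γ = 1/7 <-> 4/7 = 4/7
α <-> (β <-> γ) = 5/7 <-> 4/7 = 6/7
~(α <-> (β <-> γ)) = ~6/7 = 1/7
~~(α <-> (β <-> γ)) = ~1/7 = 6/7
~~~(α <-> (β <-> γ)) = ~6/7 = 1/7

1/7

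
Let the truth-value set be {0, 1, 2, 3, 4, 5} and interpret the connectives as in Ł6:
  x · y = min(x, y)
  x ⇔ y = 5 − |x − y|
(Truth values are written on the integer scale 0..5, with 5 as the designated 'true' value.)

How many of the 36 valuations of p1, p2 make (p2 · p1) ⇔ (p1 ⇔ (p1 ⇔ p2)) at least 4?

value 5: 11 assignments (counts)
value 4: 5 assignments (counts)
value 3: 11 assignments
value 2: 3 assignments
value 1: 5 assignments
value 0: 1 assignment
So 16 of the 36 assignments meet the threshold.

16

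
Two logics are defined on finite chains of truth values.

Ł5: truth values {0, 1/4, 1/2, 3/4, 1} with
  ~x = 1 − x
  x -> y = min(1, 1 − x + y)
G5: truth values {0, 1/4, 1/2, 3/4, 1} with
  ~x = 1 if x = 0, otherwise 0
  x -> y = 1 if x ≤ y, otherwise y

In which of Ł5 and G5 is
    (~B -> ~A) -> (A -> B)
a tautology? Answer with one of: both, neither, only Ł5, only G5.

only Ł5

In Ł5: every assignment gives 1 — tautology.
In G5: at A = 1/2, B = 1/4 the value is 1/4 — not a tautology.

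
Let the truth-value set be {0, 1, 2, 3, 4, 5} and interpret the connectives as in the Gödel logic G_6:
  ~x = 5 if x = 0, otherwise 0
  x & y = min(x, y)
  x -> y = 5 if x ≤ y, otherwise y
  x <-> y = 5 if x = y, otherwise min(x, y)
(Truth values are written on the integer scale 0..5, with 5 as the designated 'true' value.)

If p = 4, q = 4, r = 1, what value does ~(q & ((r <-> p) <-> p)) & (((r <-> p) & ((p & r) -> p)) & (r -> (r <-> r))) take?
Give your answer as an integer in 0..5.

0

r <-> p = 1 <-> 4 = 1
(r <-> p) <-> p = 1 <-> 4 = 1
q & ((r <-> p) <-> p) = 4 & 1 = 1
~(q & ((r <-> p) <-> p)) = ~1 = 0
r <-> p = 1 <-> 4 = 1
p & r = 4 & 1 = 1
(p & r) -> p = 1 -> 4 = 5
(r <-> p) & ((p & r) -> p) = 1 & 5 = 1
r <-> r = 1 <-> 1 = 5
r -> (r <-> r) = 1 -> 5 = 5
((r <-> p) & ((p & r) -> p)) & (r -> (r <-> r)) = 1 & 5 = 1
~(q & ((r <-> p) <-> p)) & (((r <-> p) & ((p & r) -> p)) & (r -> (r <-> r))) = 0 & 1 = 0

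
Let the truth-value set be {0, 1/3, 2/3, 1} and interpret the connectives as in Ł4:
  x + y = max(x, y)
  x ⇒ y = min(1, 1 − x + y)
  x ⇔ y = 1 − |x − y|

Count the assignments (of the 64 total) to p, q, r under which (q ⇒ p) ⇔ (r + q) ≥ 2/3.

value 1: 17 assignments (counts)
value 2/3: 24 assignments (counts)
value 1/3: 15 assignments
value 0: 8 assignments
So 41 of the 64 assignments meet the threshold.

41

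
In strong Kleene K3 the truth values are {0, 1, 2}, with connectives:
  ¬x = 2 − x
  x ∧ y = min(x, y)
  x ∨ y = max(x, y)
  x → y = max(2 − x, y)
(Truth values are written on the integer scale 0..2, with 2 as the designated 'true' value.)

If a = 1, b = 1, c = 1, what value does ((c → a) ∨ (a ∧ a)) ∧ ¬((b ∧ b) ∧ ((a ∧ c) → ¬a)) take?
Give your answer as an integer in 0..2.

1

c → a = 1 → 1 = 1
a ∧ a = 1 ∧ 1 = 1
(c → a) ∨ (a ∧ a) = 1 ∨ 1 = 1
b ∧ b = 1 ∧ 1 = 1
a ∧ c = 1 ∧ 1 = 1
¬a = ¬1 = 1
(a ∧ c) → ¬a = 1 → 1 = 1
(b ∧ b) ∧ ((a ∧ c) → ¬a) = 1 ∧ 1 = 1
¬((b ∧ b) ∧ ((a ∧ c) → ¬a)) = ¬1 = 1
((c → a) ∨ (a ∧ a)) ∧ ¬((b ∧ b) ∧ ((a ∧ c) → ¬a)) = 1 ∧ 1 = 1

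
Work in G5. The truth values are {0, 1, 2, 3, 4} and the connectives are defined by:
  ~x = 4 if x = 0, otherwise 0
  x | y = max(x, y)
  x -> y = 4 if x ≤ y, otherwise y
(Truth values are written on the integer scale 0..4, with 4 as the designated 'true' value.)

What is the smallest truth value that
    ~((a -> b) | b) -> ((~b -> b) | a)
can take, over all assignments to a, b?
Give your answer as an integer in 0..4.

1

Take a = 1, b = 0:
a -> b = 1 -> 0 = 0
(a -> b) | b = 0 | 0 = 0
~((a -> b) | b) = ~0 = 4
~b = ~0 = 4
~b -> b = 4 -> 0 = 0
(~b -> b) | a = 0 | 1 = 1
~((a -> b) | b) -> ((~b -> b) | a) = 4 -> 1 = 1
No assignment yields a value below 1, so this is the minimum.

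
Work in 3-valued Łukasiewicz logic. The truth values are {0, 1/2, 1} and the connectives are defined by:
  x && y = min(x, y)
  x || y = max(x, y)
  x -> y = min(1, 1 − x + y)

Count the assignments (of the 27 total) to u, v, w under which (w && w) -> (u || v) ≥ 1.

value 1: 22 assignments (counts)
value 1/2: 4 assignments
value 0: 1 assignment
So 22 of the 27 assignments meet the threshold.

22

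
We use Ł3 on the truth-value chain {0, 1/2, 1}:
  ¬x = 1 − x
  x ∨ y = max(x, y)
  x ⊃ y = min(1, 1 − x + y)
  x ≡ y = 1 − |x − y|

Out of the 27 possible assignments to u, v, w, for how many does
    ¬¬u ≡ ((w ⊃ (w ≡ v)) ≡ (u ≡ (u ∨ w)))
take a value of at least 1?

value 1: 10 assignments (counts)
value 1/2: 12 assignments
value 0: 5 assignments
So 10 of the 27 assignments meet the threshold.

10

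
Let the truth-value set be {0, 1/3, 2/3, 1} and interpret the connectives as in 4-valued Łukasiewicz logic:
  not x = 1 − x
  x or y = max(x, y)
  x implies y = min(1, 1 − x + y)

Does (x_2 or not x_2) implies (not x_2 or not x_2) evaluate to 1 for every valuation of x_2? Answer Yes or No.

Counterexample: take x_2 = 2/3.
not x_2 = not 2/3 = 1/3
x_2 or not x_2 = 2/3 or 1/3 = 2/3
not x_2 = not 2/3 = 1/3
not x_2 = not 2/3 = 1/3
not x_2 or not x_2 = 1/3 or 1/3 = 1/3
(x_2 or not x_2) implies (not x_2 or not x_2) = 2/3 implies 1/3 = 2/3
This gives 2/3 ≠ 1.

No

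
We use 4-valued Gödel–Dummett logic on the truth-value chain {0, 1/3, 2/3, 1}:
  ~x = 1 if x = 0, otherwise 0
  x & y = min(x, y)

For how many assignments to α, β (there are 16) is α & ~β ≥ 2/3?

2

α = 0, β = 0 ↦ 0  <
α = 0, β = 1/3 ↦ 0  <
α = 0, β = 2/3 ↦ 0  <
α = 0, β = 1 ↦ 0  <
α = 1/3, β = 0 ↦ 1/3  <
α = 1/3, β = 1/3 ↦ 0  <
α = 1/3, β = 2/3 ↦ 0  <
α = 1/3, β = 1 ↦ 0  <
α = 2/3, β = 0 ↦ 2/3  ≥
α = 2/3, β = 1/3 ↦ 0  <
α = 2/3, β = 2/3 ↦ 0  <
α = 2/3, β = 1 ↦ 0  <
α = 1, β = 0 ↦ 1  ≥
α = 1, β = 1/3 ↦ 0  <
α = 1, β = 2/3 ↦ 0  <
α = 1, β = 1 ↦ 0  <
So 2 of the 16 assignments meet the threshold.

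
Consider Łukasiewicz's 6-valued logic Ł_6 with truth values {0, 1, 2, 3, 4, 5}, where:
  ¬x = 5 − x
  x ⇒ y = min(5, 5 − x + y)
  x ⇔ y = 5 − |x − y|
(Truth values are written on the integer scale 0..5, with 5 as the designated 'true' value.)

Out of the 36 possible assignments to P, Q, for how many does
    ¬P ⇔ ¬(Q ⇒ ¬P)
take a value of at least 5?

3

value 5: 3 assignments (counts)
value 4: 7 assignments
value 3: 6 assignments
value 2: 7 assignments
value 1: 6 assignments
value 0: 7 assignments
So 3 of the 36 assignments meet the threshold.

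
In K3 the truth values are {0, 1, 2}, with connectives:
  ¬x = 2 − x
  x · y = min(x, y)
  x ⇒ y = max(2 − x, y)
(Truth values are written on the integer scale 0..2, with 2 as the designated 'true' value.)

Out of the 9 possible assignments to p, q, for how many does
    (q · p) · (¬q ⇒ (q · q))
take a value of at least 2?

1

p = 0, q = 0 ↦ 0  <
p = 0, q = 1 ↦ 0  <
p = 0, q = 2 ↦ 0  <
p = 1, q = 0 ↦ 0  <
p = 1, q = 1 ↦ 1  <
p = 1, q = 2 ↦ 1  <
p = 2, q = 0 ↦ 0  <
p = 2, q = 1 ↦ 1  <
p = 2, q = 2 ↦ 2  ≥
So 1 of the 9 assignments meets the threshold.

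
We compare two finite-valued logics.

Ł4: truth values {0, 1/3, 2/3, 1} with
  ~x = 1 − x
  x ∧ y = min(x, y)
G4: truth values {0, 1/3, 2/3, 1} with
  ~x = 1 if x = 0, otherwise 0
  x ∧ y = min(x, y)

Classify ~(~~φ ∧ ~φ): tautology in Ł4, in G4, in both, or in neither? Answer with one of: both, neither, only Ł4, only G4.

only G4

In Ł4: at φ = 1/3 the value is 2/3 — not a tautology.
In G4: every assignment gives 1 — tautology.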